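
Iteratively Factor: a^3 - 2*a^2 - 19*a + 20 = (a - 1)*(a^2 - a - 20) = (a - 1)*(a + 4)*(a - 5)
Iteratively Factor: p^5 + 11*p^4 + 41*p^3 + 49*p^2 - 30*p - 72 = (p + 4)*(p^4 + 7*p^3 + 13*p^2 - 3*p - 18) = (p - 1)*(p + 4)*(p^3 + 8*p^2 + 21*p + 18) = (p - 1)*(p + 3)*(p + 4)*(p^2 + 5*p + 6) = (p - 1)*(p + 3)^2*(p + 4)*(p + 2)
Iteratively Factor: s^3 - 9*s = (s)*(s^2 - 9) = s*(s + 3)*(s - 3)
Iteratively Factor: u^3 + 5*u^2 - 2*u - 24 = (u + 3)*(u^2 + 2*u - 8) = (u - 2)*(u + 3)*(u + 4)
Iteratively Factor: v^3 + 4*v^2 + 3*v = (v)*(v^2 + 4*v + 3) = v*(v + 3)*(v + 1)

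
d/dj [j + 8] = 1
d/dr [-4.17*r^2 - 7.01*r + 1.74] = -8.34*r - 7.01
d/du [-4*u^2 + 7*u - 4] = 7 - 8*u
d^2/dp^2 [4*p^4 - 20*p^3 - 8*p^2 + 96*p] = 48*p^2 - 120*p - 16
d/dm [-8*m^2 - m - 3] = -16*m - 1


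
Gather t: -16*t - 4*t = -20*t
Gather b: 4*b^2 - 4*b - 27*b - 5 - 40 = 4*b^2 - 31*b - 45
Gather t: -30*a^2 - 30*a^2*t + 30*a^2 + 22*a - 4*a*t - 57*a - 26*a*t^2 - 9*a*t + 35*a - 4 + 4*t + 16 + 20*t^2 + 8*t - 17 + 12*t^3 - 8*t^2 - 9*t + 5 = 12*t^3 + t^2*(12 - 26*a) + t*(-30*a^2 - 13*a + 3)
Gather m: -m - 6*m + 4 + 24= 28 - 7*m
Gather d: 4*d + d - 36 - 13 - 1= 5*d - 50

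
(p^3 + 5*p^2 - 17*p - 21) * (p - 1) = p^4 + 4*p^3 - 22*p^2 - 4*p + 21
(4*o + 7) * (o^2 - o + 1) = 4*o^3 + 3*o^2 - 3*o + 7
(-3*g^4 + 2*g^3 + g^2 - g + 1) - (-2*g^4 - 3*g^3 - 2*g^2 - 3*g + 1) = -g^4 + 5*g^3 + 3*g^2 + 2*g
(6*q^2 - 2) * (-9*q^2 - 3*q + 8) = -54*q^4 - 18*q^3 + 66*q^2 + 6*q - 16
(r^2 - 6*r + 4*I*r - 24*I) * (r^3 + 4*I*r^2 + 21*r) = r^5 - 6*r^4 + 8*I*r^4 + 5*r^3 - 48*I*r^3 - 30*r^2 + 84*I*r^2 - 504*I*r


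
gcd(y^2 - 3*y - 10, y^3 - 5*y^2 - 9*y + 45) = y - 5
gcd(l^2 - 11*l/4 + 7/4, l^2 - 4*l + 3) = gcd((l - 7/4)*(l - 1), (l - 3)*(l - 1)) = l - 1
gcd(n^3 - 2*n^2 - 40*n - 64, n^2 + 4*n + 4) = n + 2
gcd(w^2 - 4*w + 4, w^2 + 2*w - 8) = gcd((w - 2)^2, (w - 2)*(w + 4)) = w - 2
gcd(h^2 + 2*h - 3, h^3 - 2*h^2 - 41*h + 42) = h - 1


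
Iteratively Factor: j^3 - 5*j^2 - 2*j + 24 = (j - 4)*(j^2 - j - 6) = (j - 4)*(j - 3)*(j + 2)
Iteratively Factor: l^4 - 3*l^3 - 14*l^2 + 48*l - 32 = (l - 4)*(l^3 + l^2 - 10*l + 8) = (l - 4)*(l - 1)*(l^2 + 2*l - 8) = (l - 4)*(l - 2)*(l - 1)*(l + 4)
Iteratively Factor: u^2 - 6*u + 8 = (u - 4)*(u - 2)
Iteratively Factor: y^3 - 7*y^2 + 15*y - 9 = (y - 3)*(y^2 - 4*y + 3) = (y - 3)^2*(y - 1)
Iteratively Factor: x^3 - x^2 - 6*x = (x - 3)*(x^2 + 2*x) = x*(x - 3)*(x + 2)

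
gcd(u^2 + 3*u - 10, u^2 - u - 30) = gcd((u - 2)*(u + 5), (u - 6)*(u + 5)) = u + 5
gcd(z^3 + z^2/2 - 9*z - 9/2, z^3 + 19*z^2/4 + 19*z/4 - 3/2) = z + 3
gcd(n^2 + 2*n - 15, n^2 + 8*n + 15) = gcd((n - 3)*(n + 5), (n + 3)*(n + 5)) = n + 5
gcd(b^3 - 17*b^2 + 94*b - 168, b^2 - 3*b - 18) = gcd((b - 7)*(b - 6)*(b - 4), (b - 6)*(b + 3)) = b - 6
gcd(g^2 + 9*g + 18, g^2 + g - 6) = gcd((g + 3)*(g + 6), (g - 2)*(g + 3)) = g + 3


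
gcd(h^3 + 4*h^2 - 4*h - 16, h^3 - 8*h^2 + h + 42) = h + 2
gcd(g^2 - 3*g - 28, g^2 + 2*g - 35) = 1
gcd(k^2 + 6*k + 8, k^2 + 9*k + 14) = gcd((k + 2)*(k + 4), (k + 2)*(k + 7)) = k + 2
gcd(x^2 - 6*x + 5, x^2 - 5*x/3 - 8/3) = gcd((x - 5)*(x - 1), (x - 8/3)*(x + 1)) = 1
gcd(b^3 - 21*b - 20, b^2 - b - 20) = b^2 - b - 20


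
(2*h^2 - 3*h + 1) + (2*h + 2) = 2*h^2 - h + 3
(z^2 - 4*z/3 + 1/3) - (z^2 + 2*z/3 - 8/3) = 3 - 2*z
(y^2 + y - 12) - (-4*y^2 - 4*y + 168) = 5*y^2 + 5*y - 180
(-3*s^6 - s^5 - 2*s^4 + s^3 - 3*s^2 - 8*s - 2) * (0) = 0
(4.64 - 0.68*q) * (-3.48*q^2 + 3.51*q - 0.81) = 2.3664*q^3 - 18.534*q^2 + 16.8372*q - 3.7584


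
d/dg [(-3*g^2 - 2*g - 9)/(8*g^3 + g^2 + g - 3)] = (24*g^4 + 32*g^3 + 215*g^2 + 36*g + 15)/(64*g^6 + 16*g^5 + 17*g^4 - 46*g^3 - 5*g^2 - 6*g + 9)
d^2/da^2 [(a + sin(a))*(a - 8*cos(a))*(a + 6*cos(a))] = -a^2*sin(a) + 2*a^2*cos(a) + 8*a*sin(a) + 4*a*sin(2*a) + 4*a*cos(a) + 96*a*cos(2*a) + 6*a + 14*sin(a) + 96*sin(2*a) + 108*sin(3*a) - 4*cos(a) - 4*cos(2*a)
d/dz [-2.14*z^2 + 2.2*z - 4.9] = 2.2 - 4.28*z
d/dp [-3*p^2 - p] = -6*p - 1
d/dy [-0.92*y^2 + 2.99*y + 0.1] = 2.99 - 1.84*y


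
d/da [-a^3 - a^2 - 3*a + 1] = -3*a^2 - 2*a - 3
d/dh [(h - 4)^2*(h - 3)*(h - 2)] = 4*h^3 - 39*h^2 + 124*h - 128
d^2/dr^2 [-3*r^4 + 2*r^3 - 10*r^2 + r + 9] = -36*r^2 + 12*r - 20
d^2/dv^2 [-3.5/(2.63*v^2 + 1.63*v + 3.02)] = (48.4183*v^2 + 30.0083*v - 3.5*(5.26*v + 1.63)*(10.52*v + 3.26) + 55.5982)/(2.63*v^2 + 1.63*v + 3.02)^3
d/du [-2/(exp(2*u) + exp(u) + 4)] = (4*exp(u) + 2)*exp(u)/(exp(2*u) + exp(u) + 4)^2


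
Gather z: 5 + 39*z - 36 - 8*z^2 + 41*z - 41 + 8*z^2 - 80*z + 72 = 0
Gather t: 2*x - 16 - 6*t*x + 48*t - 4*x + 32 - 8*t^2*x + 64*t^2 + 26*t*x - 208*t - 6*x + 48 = t^2*(64 - 8*x) + t*(20*x - 160) - 8*x + 64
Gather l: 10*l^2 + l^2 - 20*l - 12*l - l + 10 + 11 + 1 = 11*l^2 - 33*l + 22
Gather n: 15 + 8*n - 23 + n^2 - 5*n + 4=n^2 + 3*n - 4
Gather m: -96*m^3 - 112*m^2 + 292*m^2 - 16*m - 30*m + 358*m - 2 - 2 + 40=-96*m^3 + 180*m^2 + 312*m + 36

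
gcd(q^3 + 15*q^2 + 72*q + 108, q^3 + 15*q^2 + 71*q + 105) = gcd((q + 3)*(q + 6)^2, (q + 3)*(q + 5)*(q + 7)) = q + 3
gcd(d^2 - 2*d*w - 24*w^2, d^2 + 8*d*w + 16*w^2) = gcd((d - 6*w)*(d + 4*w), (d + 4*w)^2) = d + 4*w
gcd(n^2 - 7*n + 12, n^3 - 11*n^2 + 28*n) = n - 4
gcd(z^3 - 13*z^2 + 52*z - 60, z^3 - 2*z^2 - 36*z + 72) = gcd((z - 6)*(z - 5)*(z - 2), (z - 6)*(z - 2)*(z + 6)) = z^2 - 8*z + 12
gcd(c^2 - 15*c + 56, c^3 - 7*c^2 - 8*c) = c - 8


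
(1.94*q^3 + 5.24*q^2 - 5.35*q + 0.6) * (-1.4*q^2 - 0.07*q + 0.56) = -2.716*q^5 - 7.4718*q^4 + 8.2096*q^3 + 2.4689*q^2 - 3.038*q + 0.336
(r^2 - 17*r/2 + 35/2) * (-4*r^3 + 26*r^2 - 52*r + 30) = -4*r^5 + 60*r^4 - 343*r^3 + 927*r^2 - 1165*r + 525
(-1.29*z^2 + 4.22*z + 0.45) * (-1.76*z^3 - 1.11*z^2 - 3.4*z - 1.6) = 2.2704*z^5 - 5.9953*z^4 - 1.0902*z^3 - 12.7835*z^2 - 8.282*z - 0.72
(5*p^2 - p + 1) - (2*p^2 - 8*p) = 3*p^2 + 7*p + 1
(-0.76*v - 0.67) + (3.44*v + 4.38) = 2.68*v + 3.71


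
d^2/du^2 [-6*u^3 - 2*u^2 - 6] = -36*u - 4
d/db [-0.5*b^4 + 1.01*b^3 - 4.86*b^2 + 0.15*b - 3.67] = -2.0*b^3 + 3.03*b^2 - 9.72*b + 0.15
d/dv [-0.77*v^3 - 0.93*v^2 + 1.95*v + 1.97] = -2.31*v^2 - 1.86*v + 1.95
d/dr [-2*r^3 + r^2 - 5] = 2*r*(1 - 3*r)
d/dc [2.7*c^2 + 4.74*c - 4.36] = 5.4*c + 4.74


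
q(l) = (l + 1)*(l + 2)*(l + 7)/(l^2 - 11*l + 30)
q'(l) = (11 - 2*l)*(l + 1)*(l + 2)*(l + 7)/(l^2 - 11*l + 30)^2 + (l + 1)*(l + 2)/(l^2 - 11*l + 30) + (l + 1)*(l + 7)/(l^2 - 11*l + 30) + (l + 2)*(l + 7)/(l^2 - 11*l + 30)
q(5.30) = -2693.70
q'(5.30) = 4115.29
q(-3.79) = 0.19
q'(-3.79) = -0.07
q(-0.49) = 0.14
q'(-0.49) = 0.44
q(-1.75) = -0.02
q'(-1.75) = -0.06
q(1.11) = 2.80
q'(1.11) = 3.86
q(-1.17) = -0.02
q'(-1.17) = 0.08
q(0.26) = 0.76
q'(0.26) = 1.34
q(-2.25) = 0.02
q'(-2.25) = -0.11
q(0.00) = 0.47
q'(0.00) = 0.94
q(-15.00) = -3.47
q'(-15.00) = 0.61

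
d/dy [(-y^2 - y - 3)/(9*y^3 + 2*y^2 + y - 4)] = (9*y^4 + 18*y^3 + 82*y^2 + 20*y + 7)/(81*y^6 + 36*y^5 + 22*y^4 - 68*y^3 - 15*y^2 - 8*y + 16)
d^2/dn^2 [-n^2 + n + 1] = -2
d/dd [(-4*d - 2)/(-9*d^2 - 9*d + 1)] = 2*(18*d^2 + 18*d - 9*(2*d + 1)^2 - 2)/(9*d^2 + 9*d - 1)^2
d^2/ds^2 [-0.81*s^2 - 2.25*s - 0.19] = -1.62000000000000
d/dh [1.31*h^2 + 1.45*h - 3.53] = 2.62*h + 1.45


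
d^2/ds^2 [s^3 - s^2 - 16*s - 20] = 6*s - 2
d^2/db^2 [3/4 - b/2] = 0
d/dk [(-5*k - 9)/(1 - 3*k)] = -32/(3*k - 1)^2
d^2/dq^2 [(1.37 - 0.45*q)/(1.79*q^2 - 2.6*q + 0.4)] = (-(0.45*q - 1.37)*(3.58*q - 2.6)*(7.16*q - 5.2) + (4.833*q - 7.2446)*(1.79*q^2 - 2.6*q + 0.4))/(1.79*q^2 - 2.6*q + 0.4)^3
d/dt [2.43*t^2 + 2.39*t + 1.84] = 4.86*t + 2.39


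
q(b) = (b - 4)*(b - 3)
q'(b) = 2*b - 7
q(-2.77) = 39.06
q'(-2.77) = -12.54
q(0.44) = 9.11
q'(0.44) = -6.12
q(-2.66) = 37.70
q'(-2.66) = -12.32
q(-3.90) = 54.51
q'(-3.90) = -14.80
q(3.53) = -0.25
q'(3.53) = 0.06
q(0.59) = 8.22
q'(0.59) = -5.82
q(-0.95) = 19.55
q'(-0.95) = -8.90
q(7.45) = 15.35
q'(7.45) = 7.90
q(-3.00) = 42.00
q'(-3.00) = -13.00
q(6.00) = 6.00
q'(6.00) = 5.00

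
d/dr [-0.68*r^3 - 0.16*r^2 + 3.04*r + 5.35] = -2.04*r^2 - 0.32*r + 3.04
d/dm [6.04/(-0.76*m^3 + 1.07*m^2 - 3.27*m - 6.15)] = (13.7712*m^2 - 12.9256*m + 19.7508)/(0.76*m^3 - 1.07*m^2 + 3.27*m + 6.15)^2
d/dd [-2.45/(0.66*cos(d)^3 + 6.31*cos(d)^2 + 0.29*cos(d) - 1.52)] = (4.851*sin(d)^2 - 30.919*cos(d) - 5.5615)*sin(d)/(0.66*cos(d)^3 + 6.31*cos(d)^2 + 0.29*cos(d) - 1.52)^2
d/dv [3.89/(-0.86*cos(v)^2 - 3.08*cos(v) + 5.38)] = -(6.6908*cos(v) + 11.9812)*sin(v)/(0.86*cos(v)^2 + 3.08*cos(v) - 5.38)^2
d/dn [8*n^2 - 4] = 16*n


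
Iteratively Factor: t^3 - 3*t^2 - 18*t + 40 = (t - 5)*(t^2 + 2*t - 8) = (t - 5)*(t - 2)*(t + 4)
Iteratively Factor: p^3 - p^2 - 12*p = (p)*(p^2 - p - 12) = p*(p + 3)*(p - 4)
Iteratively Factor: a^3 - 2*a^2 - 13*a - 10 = (a + 1)*(a^2 - 3*a - 10) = (a - 5)*(a + 1)*(a + 2)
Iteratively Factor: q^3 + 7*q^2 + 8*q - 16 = (q + 4)*(q^2 + 3*q - 4) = (q - 1)*(q + 4)*(q + 4)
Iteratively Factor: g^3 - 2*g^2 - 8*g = (g + 2)*(g^2 - 4*g) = (g - 4)*(g + 2)*(g)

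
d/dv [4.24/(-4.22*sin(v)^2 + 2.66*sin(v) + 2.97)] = (35.7856*sin(v) - 11.2784)*cos(v)/(-4.22*sin(v)^2 + 2.66*sin(v) + 2.97)^2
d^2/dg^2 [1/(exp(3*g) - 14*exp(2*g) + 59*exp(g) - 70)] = ((-9*exp(2*g) + 56*exp(g) - 59)*(exp(3*g) - 14*exp(2*g) + 59*exp(g) - 70) + 2*(3*exp(2*g) - 28*exp(g) + 59)^2*exp(g))*exp(g)/(exp(3*g) - 14*exp(2*g) + 59*exp(g) - 70)^3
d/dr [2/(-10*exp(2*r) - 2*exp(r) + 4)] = (10*exp(r) + 1)*exp(r)/(5*exp(2*r) + exp(r) - 2)^2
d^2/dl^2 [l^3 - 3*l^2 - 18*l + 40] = 6*l - 6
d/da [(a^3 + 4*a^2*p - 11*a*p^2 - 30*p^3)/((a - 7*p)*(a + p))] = (a^4 - 12*a^3*p - 34*a^2*p^2 + 4*a*p^3 - 103*p^4)/(a^4 - 12*a^3*p + 22*a^2*p^2 + 84*a*p^3 + 49*p^4)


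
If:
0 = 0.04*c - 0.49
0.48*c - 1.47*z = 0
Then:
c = 12.25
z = 4.00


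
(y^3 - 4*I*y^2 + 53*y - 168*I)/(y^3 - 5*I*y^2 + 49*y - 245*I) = (y^2 - 11*I*y - 24)/(y^2 - 12*I*y - 35)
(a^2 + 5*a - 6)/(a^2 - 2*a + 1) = (a + 6)/(a - 1)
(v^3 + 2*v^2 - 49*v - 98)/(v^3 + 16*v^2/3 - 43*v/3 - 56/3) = 3*(v^2 - 5*v - 14)/(3*v^2 - 5*v - 8)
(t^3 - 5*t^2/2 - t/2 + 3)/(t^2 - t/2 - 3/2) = t - 2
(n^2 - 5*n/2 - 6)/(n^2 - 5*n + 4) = (n + 3/2)/(n - 1)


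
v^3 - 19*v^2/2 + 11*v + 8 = (v - 8)*(v - 2)*(v + 1/2)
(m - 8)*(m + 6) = m^2 - 2*m - 48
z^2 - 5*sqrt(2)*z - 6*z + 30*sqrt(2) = (z - 6)*(z - 5*sqrt(2))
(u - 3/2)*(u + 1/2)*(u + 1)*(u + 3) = u^4 + 3*u^3 - 7*u^2/4 - 6*u - 9/4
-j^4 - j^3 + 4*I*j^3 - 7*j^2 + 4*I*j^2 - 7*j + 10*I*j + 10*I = (j - 5*I)*(j + 2*I)*(I*j + 1)*(I*j + I)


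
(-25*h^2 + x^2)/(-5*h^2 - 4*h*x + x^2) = (5*h + x)/(h + x)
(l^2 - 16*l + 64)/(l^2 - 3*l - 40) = (l - 8)/(l + 5)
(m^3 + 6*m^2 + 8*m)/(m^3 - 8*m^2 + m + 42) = m*(m + 4)/(m^2 - 10*m + 21)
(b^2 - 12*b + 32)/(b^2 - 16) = (b - 8)/(b + 4)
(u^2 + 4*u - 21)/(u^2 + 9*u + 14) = (u - 3)/(u + 2)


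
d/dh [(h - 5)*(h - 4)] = 2*h - 9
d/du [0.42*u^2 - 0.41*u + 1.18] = 0.84*u - 0.41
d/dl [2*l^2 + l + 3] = 4*l + 1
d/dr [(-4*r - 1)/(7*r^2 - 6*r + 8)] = 2*(14*r^2 + 7*r - 19)/(49*r^4 - 84*r^3 + 148*r^2 - 96*r + 64)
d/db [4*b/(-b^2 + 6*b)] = 4/(b - 6)^2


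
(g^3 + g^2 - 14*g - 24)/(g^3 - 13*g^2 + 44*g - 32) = (g^2 + 5*g + 6)/(g^2 - 9*g + 8)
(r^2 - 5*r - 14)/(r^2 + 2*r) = (r - 7)/r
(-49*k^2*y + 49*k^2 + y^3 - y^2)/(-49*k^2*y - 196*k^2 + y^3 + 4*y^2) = (y - 1)/(y + 4)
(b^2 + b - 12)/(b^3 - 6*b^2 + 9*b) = (b + 4)/(b*(b - 3))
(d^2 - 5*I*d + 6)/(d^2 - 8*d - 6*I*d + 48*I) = (d + I)/(d - 8)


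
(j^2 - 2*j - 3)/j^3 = (j^2 - 2*j - 3)/j^3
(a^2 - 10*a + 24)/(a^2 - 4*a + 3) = (a^2 - 10*a + 24)/(a^2 - 4*a + 3)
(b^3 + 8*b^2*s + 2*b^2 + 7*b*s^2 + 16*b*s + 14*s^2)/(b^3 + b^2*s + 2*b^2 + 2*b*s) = (b + 7*s)/b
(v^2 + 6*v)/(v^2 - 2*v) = (v + 6)/(v - 2)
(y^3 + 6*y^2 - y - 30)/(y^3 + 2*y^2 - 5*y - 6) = (y + 5)/(y + 1)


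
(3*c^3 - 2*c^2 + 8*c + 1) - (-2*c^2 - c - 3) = 3*c^3 + 9*c + 4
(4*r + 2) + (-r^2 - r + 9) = -r^2 + 3*r + 11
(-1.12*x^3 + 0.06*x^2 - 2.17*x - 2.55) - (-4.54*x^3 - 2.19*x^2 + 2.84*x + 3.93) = 3.42*x^3 + 2.25*x^2 - 5.01*x - 6.48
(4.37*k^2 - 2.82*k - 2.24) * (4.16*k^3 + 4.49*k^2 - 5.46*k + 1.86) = 18.1792*k^5 + 7.8901*k^4 - 45.8404*k^3 + 13.4678*k^2 + 6.9852*k - 4.1664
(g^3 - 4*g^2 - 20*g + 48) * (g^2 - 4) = g^5 - 4*g^4 - 24*g^3 + 64*g^2 + 80*g - 192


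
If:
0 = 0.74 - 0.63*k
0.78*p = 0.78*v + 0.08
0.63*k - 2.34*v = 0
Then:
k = 1.17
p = 0.42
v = 0.32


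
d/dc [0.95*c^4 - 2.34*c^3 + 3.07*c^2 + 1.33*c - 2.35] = 3.8*c^3 - 7.02*c^2 + 6.14*c + 1.33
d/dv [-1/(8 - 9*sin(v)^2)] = -36*sin(2*v)/(9*cos(2*v) + 7)^2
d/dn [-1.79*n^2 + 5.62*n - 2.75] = 5.62 - 3.58*n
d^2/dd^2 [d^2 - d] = 2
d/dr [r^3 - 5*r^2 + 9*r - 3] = 3*r^2 - 10*r + 9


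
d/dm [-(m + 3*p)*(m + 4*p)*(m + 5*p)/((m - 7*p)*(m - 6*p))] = (-m^4 + 26*m^3*p + 77*m^2*p^2 - 888*m*p^3 - 2754*p^4)/(m^4 - 26*m^3*p + 253*m^2*p^2 - 1092*m*p^3 + 1764*p^4)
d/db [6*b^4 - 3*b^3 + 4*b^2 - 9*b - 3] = 24*b^3 - 9*b^2 + 8*b - 9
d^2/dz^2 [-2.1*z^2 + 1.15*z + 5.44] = -4.20000000000000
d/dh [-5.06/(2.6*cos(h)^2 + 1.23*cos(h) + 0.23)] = -(26.312*cos(h) + 6.2238)*sin(h)/(2.6*cos(h)^2 + 1.23*cos(h) + 0.23)^2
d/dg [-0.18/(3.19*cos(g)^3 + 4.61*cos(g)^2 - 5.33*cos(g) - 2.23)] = (-1.7226*cos(g)^2 - 1.6596*cos(g) + 0.9594)*sin(g)/(3.19*cos(g)^3 + 4.61*cos(g)^2 - 5.33*cos(g) - 2.23)^2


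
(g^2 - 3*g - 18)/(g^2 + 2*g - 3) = (g - 6)/(g - 1)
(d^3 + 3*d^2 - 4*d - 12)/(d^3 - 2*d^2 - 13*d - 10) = (d^2 + d - 6)/(d^2 - 4*d - 5)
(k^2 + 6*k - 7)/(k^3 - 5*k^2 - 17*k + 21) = (k + 7)/(k^2 - 4*k - 21)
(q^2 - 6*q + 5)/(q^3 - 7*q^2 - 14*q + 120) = (q - 1)/(q^2 - 2*q - 24)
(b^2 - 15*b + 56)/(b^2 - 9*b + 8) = (b - 7)/(b - 1)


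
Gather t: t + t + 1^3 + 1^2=2*t + 2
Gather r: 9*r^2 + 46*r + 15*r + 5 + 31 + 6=9*r^2 + 61*r + 42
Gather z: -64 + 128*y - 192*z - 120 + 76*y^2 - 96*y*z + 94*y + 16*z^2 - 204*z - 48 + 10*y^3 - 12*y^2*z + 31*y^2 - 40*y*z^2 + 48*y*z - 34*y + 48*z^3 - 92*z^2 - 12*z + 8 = 10*y^3 + 107*y^2 + 188*y + 48*z^3 + z^2*(-40*y - 76) + z*(-12*y^2 - 48*y - 408) - 224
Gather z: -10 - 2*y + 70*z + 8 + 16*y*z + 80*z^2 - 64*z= -2*y + 80*z^2 + z*(16*y + 6) - 2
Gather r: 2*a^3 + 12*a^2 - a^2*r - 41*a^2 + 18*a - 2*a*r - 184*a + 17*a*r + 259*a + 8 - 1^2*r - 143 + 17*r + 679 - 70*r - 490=2*a^3 - 29*a^2 + 93*a + r*(-a^2 + 15*a - 54) + 54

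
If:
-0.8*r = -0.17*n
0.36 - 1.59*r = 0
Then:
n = 1.07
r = 0.23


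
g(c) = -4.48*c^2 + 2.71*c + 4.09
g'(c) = 2.71 - 8.96*c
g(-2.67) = -35.08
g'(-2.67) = 26.63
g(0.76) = 3.56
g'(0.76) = -4.10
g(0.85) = 3.16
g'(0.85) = -4.91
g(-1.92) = -17.63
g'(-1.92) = 19.91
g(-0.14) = 3.62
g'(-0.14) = 3.96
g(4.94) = -91.85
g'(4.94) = -41.55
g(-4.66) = -105.82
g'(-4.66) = 44.46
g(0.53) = 4.27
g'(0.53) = -2.04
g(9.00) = -334.40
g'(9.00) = -77.93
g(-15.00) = -1044.56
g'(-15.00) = 137.11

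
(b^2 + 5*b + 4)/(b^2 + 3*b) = (b^2 + 5*b + 4)/(b*(b + 3))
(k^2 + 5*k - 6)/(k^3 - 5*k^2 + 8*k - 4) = (k + 6)/(k^2 - 4*k + 4)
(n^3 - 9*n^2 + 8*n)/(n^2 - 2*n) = (n^2 - 9*n + 8)/(n - 2)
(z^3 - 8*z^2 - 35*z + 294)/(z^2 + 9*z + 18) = (z^2 - 14*z + 49)/(z + 3)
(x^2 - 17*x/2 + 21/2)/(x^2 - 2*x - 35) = (x - 3/2)/(x + 5)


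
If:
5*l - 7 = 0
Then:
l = 7/5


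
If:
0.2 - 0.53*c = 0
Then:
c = 0.38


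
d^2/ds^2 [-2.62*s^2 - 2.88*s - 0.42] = -5.24000000000000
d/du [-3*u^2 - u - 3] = -6*u - 1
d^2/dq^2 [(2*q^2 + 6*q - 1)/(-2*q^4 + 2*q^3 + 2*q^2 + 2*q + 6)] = (-6*q^8 - 30*q^7 + 54*q^6 - 27*q^5 - 105*q^4 - 130*q^3 + 150*q^2 + 48*q - 2)/(q^12 - 3*q^11 + 2*q^9 - 3*q^8 + 18*q^7 + 5*q^6 - 6*q^5 - 3*q^4 - 46*q^3 - 36*q^2 - 27*q - 27)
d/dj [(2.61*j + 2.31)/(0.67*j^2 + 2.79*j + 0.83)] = (1.7487*j^2 + 7.2819*j - (1.34*j + 2.79)*(2.61*j + 2.31) + 2.1663)/(0.67*j^2 + 2.79*j + 0.83)^2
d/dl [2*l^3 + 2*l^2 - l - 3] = 6*l^2 + 4*l - 1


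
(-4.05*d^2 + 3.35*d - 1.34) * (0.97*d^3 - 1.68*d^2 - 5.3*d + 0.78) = -3.9285*d^5 + 10.0535*d^4 + 14.5372*d^3 - 18.6628*d^2 + 9.715*d - 1.0452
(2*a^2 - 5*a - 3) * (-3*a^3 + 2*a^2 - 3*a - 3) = -6*a^5 + 19*a^4 - 7*a^3 + 3*a^2 + 24*a + 9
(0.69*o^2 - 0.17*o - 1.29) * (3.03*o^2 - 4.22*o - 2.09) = 2.0907*o^4 - 3.4269*o^3 - 4.6334*o^2 + 5.7991*o + 2.6961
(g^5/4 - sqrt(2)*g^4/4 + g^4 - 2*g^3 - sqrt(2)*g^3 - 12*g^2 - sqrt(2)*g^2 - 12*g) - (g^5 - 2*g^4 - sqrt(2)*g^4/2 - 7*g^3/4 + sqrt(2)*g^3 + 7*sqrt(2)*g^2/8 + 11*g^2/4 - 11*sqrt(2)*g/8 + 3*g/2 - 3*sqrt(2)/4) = -3*g^5/4 + sqrt(2)*g^4/4 + 3*g^4 - 2*sqrt(2)*g^3 - g^3/4 - 59*g^2/4 - 15*sqrt(2)*g^2/8 - 27*g/2 + 11*sqrt(2)*g/8 + 3*sqrt(2)/4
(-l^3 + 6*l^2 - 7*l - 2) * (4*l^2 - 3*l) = -4*l^5 + 27*l^4 - 46*l^3 + 13*l^2 + 6*l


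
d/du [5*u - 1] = 5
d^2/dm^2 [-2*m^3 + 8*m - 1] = -12*m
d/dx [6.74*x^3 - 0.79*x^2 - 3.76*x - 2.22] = 20.22*x^2 - 1.58*x - 3.76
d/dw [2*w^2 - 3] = 4*w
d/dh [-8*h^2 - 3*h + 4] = -16*h - 3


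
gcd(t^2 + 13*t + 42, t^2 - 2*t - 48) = t + 6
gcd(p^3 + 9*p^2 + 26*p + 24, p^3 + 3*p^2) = p + 3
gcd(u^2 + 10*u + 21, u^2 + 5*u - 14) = u + 7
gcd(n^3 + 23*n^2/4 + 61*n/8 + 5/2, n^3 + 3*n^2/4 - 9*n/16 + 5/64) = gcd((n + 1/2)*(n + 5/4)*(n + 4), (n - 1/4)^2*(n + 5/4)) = n + 5/4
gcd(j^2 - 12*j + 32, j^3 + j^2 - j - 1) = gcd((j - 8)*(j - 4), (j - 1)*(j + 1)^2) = 1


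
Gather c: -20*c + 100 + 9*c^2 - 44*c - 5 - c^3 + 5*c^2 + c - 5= -c^3 + 14*c^2 - 63*c + 90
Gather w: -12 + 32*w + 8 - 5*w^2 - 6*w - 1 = -5*w^2 + 26*w - 5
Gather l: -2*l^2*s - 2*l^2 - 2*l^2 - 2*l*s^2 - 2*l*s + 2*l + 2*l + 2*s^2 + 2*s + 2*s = l^2*(-2*s - 4) + l*(-2*s^2 - 2*s + 4) + 2*s^2 + 4*s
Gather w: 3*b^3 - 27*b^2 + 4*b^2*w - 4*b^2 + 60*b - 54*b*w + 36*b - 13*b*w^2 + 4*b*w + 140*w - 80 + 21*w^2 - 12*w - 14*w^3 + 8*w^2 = 3*b^3 - 31*b^2 + 96*b - 14*w^3 + w^2*(29 - 13*b) + w*(4*b^2 - 50*b + 128) - 80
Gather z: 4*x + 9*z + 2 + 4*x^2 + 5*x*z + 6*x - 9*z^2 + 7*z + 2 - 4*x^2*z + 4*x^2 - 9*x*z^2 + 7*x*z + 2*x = 8*x^2 + 12*x + z^2*(-9*x - 9) + z*(-4*x^2 + 12*x + 16) + 4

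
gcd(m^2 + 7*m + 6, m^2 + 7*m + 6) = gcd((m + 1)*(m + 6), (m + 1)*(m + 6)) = m^2 + 7*m + 6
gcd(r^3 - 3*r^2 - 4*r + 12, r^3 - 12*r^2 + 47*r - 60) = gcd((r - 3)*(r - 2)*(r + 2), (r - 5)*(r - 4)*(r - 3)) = r - 3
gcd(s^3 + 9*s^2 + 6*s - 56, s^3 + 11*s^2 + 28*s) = s^2 + 11*s + 28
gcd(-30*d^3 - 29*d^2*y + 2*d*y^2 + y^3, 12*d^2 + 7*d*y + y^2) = 1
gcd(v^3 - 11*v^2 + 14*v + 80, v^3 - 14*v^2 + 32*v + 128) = v^2 - 6*v - 16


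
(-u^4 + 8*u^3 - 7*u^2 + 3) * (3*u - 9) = -3*u^5 + 33*u^4 - 93*u^3 + 63*u^2 + 9*u - 27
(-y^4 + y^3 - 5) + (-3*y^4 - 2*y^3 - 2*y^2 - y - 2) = -4*y^4 - y^3 - 2*y^2 - y - 7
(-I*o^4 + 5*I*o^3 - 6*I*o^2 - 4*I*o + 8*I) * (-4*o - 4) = 4*I*o^5 - 16*I*o^4 + 4*I*o^3 + 40*I*o^2 - 16*I*o - 32*I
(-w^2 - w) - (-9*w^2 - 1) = 8*w^2 - w + 1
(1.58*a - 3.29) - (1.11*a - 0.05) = 0.47*a - 3.24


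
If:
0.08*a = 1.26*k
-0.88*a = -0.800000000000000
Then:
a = 0.91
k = 0.06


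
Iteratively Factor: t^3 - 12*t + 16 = (t - 2)*(t^2 + 2*t - 8) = (t - 2)^2*(t + 4)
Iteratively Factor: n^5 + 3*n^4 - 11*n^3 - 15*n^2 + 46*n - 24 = (n + 4)*(n^4 - n^3 - 7*n^2 + 13*n - 6) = (n - 2)*(n + 4)*(n^3 + n^2 - 5*n + 3) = (n - 2)*(n - 1)*(n + 4)*(n^2 + 2*n - 3) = (n - 2)*(n - 1)*(n + 3)*(n + 4)*(n - 1)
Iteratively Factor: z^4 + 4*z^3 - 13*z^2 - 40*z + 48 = (z - 1)*(z^3 + 5*z^2 - 8*z - 48) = (z - 3)*(z - 1)*(z^2 + 8*z + 16) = (z - 3)*(z - 1)*(z + 4)*(z + 4)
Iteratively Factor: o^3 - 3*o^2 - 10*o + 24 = (o - 2)*(o^2 - o - 12) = (o - 2)*(o + 3)*(o - 4)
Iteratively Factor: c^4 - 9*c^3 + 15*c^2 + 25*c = (c - 5)*(c^3 - 4*c^2 - 5*c) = (c - 5)^2*(c^2 + c) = c*(c - 5)^2*(c + 1)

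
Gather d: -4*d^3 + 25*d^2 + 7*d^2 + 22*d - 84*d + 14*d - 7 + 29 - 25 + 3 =-4*d^3 + 32*d^2 - 48*d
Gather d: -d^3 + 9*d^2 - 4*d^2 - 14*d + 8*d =-d^3 + 5*d^2 - 6*d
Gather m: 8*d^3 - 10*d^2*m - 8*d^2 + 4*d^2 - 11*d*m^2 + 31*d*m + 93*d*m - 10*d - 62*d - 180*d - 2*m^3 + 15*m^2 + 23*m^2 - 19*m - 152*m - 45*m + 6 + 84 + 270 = 8*d^3 - 4*d^2 - 252*d - 2*m^3 + m^2*(38 - 11*d) + m*(-10*d^2 + 124*d - 216) + 360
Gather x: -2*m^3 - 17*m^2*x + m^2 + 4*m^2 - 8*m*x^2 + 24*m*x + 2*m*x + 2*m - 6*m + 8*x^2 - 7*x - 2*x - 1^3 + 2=-2*m^3 + 5*m^2 - 4*m + x^2*(8 - 8*m) + x*(-17*m^2 + 26*m - 9) + 1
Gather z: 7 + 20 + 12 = 39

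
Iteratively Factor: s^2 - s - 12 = (s + 3)*(s - 4)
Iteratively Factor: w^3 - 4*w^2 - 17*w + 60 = (w + 4)*(w^2 - 8*w + 15) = (w - 5)*(w + 4)*(w - 3)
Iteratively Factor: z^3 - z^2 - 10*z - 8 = (z - 4)*(z^2 + 3*z + 2) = (z - 4)*(z + 1)*(z + 2)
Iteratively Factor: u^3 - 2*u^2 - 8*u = (u)*(u^2 - 2*u - 8) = u*(u + 2)*(u - 4)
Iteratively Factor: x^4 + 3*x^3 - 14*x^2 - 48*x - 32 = (x - 4)*(x^3 + 7*x^2 + 14*x + 8) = (x - 4)*(x + 1)*(x^2 + 6*x + 8) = (x - 4)*(x + 1)*(x + 4)*(x + 2)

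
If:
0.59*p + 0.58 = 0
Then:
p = -0.98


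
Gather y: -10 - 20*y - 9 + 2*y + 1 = -18*y - 18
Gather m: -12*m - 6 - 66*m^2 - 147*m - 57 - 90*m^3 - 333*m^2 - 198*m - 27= -90*m^3 - 399*m^2 - 357*m - 90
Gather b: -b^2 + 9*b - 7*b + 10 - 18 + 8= -b^2 + 2*b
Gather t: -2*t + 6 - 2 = 4 - 2*t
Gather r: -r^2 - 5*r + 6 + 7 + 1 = -r^2 - 5*r + 14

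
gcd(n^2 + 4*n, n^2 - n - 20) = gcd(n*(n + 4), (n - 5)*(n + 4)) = n + 4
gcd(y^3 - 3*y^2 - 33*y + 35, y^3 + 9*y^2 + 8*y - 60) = y + 5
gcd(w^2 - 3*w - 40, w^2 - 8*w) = w - 8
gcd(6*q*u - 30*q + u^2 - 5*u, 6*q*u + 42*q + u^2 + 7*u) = 6*q + u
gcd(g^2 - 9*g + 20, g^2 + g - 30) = g - 5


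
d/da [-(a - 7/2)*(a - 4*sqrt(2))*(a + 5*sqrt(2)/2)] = -3*a^2 + 3*sqrt(2)*a + 7*a - 21*sqrt(2)/4 + 20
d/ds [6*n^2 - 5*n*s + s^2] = -5*n + 2*s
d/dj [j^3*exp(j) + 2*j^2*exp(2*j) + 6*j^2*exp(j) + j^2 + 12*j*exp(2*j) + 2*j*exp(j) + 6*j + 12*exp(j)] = j^3*exp(j) + 4*j^2*exp(2*j) + 9*j^2*exp(j) + 28*j*exp(2*j) + 14*j*exp(j) + 2*j + 12*exp(2*j) + 14*exp(j) + 6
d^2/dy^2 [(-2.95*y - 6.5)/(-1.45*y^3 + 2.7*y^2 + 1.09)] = (-y^2*(2.95*y + 6.5)*(4.35*y - 5.4)*(8.7*y - 10.8) + (-25.665*y^2 + 31.86*y - (2.95*y + 6.5)*(8.7*y - 5.4))*(-1.45*y^3 + 2.7*y^2 + 1.09))/(-1.45*y^3 + 2.7*y^2 + 1.09)^3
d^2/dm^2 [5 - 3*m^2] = -6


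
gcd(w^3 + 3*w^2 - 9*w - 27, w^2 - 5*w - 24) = w + 3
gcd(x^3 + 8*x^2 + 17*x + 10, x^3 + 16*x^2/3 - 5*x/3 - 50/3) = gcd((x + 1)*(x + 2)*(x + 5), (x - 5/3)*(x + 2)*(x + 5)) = x^2 + 7*x + 10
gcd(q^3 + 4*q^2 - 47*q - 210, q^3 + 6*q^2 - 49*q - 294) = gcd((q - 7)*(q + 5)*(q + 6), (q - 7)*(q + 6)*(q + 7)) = q^2 - q - 42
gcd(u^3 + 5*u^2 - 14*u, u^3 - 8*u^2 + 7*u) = u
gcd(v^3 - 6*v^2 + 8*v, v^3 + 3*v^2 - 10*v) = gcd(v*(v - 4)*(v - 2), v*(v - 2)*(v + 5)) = v^2 - 2*v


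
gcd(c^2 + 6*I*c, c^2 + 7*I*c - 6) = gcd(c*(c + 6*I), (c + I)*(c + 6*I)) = c + 6*I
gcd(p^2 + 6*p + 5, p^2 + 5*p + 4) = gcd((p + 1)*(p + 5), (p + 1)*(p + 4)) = p + 1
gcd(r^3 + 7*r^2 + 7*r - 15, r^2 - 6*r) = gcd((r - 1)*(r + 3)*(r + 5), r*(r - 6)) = 1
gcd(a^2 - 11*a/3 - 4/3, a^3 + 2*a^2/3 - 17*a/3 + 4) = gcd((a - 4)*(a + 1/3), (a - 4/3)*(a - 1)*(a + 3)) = 1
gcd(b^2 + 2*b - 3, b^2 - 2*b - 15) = b + 3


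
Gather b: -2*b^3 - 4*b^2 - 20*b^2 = -2*b^3 - 24*b^2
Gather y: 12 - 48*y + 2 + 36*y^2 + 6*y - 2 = 36*y^2 - 42*y + 12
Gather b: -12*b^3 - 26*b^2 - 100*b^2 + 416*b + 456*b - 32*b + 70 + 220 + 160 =-12*b^3 - 126*b^2 + 840*b + 450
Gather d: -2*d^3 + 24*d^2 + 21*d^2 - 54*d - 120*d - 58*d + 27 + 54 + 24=-2*d^3 + 45*d^2 - 232*d + 105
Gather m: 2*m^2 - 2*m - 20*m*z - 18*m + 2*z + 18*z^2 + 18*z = 2*m^2 + m*(-20*z - 20) + 18*z^2 + 20*z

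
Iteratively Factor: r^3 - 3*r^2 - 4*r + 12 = (r + 2)*(r^2 - 5*r + 6) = (r - 2)*(r + 2)*(r - 3)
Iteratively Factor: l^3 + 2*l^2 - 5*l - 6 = (l + 3)*(l^2 - l - 2) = (l + 1)*(l + 3)*(l - 2)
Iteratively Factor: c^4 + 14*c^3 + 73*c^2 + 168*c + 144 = (c + 3)*(c^3 + 11*c^2 + 40*c + 48) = (c + 3)^2*(c^2 + 8*c + 16) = (c + 3)^2*(c + 4)*(c + 4)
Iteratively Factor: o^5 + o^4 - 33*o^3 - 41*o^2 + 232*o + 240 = (o + 1)*(o^4 - 33*o^2 - 8*o + 240) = (o + 1)*(o + 4)*(o^3 - 4*o^2 - 17*o + 60) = (o - 5)*(o + 1)*(o + 4)*(o^2 + o - 12) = (o - 5)*(o + 1)*(o + 4)^2*(o - 3)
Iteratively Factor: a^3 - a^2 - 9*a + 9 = (a - 3)*(a^2 + 2*a - 3) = (a - 3)*(a - 1)*(a + 3)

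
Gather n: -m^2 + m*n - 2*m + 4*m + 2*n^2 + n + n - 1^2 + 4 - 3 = -m^2 + 2*m + 2*n^2 + n*(m + 2)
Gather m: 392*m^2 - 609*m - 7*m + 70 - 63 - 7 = 392*m^2 - 616*m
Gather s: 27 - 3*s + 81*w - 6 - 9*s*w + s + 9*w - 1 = s*(-9*w - 2) + 90*w + 20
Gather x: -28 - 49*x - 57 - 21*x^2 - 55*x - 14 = -21*x^2 - 104*x - 99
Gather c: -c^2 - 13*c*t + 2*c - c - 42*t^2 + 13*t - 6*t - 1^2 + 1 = -c^2 + c*(1 - 13*t) - 42*t^2 + 7*t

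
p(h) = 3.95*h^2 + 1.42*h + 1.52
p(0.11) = 1.72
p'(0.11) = 2.29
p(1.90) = 18.48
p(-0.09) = 1.42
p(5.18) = 114.86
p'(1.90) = 16.43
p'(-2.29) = -16.67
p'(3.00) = 25.12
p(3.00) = 41.33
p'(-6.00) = -45.98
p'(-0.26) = -0.63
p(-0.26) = 1.42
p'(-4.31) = -32.63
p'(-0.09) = 0.71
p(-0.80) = 2.91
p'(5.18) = 42.34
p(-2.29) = 18.98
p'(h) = 7.9*h + 1.42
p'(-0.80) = -4.90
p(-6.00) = 135.20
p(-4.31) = 68.78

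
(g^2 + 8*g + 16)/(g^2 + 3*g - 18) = (g^2 + 8*g + 16)/(g^2 + 3*g - 18)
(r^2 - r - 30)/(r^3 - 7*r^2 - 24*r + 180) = 1/(r - 6)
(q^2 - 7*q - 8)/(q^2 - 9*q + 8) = (q + 1)/(q - 1)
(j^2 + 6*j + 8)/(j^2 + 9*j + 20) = (j + 2)/(j + 5)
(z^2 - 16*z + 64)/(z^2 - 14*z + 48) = (z - 8)/(z - 6)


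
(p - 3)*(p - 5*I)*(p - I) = p^3 - 3*p^2 - 6*I*p^2 - 5*p + 18*I*p + 15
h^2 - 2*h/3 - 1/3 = (h - 1)*(h + 1/3)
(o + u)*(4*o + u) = 4*o^2 + 5*o*u + u^2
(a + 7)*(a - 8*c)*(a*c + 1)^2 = a^4*c^2 - 8*a^3*c^3 + 7*a^3*c^2 + 2*a^3*c - 56*a^2*c^3 - 16*a^2*c^2 + 14*a^2*c + a^2 - 112*a*c^2 - 8*a*c + 7*a - 56*c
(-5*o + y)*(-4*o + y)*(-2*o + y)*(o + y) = -40*o^4 - 2*o^3*y + 27*o^2*y^2 - 10*o*y^3 + y^4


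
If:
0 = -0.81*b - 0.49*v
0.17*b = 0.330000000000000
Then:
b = 1.94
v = -3.21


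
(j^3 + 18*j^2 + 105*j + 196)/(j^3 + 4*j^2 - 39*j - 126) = (j^2 + 11*j + 28)/(j^2 - 3*j - 18)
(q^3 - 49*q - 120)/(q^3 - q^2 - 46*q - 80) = (q + 3)/(q + 2)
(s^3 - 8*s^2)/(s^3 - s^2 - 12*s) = s*(8 - s)/(-s^2 + s + 12)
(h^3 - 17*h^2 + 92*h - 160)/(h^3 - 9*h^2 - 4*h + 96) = (h - 5)/(h + 3)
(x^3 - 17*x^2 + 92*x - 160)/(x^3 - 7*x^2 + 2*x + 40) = (x - 8)/(x + 2)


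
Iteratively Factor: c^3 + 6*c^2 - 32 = (c - 2)*(c^2 + 8*c + 16) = (c - 2)*(c + 4)*(c + 4)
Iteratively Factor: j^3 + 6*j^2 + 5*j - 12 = (j + 4)*(j^2 + 2*j - 3) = (j - 1)*(j + 4)*(j + 3)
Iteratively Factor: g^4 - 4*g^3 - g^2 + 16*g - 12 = (g + 2)*(g^3 - 6*g^2 + 11*g - 6) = (g - 1)*(g + 2)*(g^2 - 5*g + 6) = (g - 2)*(g - 1)*(g + 2)*(g - 3)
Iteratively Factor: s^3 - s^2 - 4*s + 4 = (s - 1)*(s^2 - 4) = (s - 1)*(s + 2)*(s - 2)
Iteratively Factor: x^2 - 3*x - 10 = (x + 2)*(x - 5)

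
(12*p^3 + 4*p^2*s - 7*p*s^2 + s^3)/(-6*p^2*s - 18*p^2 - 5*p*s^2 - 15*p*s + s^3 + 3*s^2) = (-2*p + s)/(s + 3)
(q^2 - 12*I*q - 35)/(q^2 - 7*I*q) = (q - 5*I)/q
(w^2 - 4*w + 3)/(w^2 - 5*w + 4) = (w - 3)/(w - 4)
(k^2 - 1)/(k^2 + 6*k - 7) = (k + 1)/(k + 7)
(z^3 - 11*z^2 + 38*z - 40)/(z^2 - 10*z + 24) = (z^2 - 7*z + 10)/(z - 6)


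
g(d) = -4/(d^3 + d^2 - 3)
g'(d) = -4*(-3*d^2 - 2*d)/(d^3 + d^2 - 3)^2 = 4*d*(3*d + 2)/(d^3 + d^2 - 3)^2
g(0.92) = 2.91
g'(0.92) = 9.27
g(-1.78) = 0.73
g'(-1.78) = 0.79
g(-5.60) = 0.03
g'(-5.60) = 0.02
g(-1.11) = 1.28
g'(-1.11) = 0.60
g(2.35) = -0.26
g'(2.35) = 0.35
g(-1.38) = 1.07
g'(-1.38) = 0.85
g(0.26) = 1.37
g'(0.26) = 0.34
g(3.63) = -0.07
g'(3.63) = 0.06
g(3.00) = -0.12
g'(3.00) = 0.12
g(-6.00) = 0.02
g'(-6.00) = 0.01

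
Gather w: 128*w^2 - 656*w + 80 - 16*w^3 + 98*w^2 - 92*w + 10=-16*w^3 + 226*w^2 - 748*w + 90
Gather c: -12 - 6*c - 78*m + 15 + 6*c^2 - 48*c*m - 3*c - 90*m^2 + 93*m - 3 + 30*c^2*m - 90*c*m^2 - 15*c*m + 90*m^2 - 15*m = c^2*(30*m + 6) + c*(-90*m^2 - 63*m - 9)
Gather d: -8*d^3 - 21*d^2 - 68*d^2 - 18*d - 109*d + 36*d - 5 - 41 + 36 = -8*d^3 - 89*d^2 - 91*d - 10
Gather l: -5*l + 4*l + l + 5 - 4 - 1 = 0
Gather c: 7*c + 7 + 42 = 7*c + 49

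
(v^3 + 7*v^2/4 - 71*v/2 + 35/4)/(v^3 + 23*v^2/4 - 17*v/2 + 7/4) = (v - 5)/(v - 1)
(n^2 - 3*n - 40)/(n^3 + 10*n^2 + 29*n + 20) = (n - 8)/(n^2 + 5*n + 4)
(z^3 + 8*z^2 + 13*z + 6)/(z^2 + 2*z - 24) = (z^2 + 2*z + 1)/(z - 4)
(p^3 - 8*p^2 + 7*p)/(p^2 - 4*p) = (p^2 - 8*p + 7)/(p - 4)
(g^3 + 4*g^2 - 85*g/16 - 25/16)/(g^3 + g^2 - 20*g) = (g^2 - g - 5/16)/(g*(g - 4))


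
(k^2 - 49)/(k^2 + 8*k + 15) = (k^2 - 49)/(k^2 + 8*k + 15)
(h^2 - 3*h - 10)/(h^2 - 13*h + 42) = (h^2 - 3*h - 10)/(h^2 - 13*h + 42)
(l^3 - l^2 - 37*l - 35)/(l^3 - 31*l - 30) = (l - 7)/(l - 6)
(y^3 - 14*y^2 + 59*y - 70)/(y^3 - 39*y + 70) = (y - 7)/(y + 7)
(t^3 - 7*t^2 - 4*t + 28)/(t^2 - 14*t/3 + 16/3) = 3*(t^2 - 5*t - 14)/(3*t - 8)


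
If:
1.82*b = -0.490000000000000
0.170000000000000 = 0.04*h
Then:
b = -0.27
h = 4.25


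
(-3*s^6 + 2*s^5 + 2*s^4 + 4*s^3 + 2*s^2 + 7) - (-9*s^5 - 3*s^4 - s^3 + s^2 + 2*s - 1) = -3*s^6 + 11*s^5 + 5*s^4 + 5*s^3 + s^2 - 2*s + 8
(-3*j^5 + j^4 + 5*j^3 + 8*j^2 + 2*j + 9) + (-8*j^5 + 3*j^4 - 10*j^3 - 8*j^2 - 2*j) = -11*j^5 + 4*j^4 - 5*j^3 + 9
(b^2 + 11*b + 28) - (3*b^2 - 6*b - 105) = -2*b^2 + 17*b + 133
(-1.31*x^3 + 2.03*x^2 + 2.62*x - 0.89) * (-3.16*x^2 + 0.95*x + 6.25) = 4.1396*x^5 - 7.6593*x^4 - 14.5382*x^3 + 17.9889*x^2 + 15.5295*x - 5.5625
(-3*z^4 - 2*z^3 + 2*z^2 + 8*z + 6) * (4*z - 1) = -12*z^5 - 5*z^4 + 10*z^3 + 30*z^2 + 16*z - 6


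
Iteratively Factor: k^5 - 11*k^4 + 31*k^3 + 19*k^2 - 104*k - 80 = (k + 1)*(k^4 - 12*k^3 + 43*k^2 - 24*k - 80) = (k + 1)^2*(k^3 - 13*k^2 + 56*k - 80) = (k - 4)*(k + 1)^2*(k^2 - 9*k + 20) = (k - 5)*(k - 4)*(k + 1)^2*(k - 4)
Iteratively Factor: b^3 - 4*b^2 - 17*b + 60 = (b - 5)*(b^2 + b - 12) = (b - 5)*(b + 4)*(b - 3)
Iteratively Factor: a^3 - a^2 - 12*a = (a)*(a^2 - a - 12) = a*(a - 4)*(a + 3)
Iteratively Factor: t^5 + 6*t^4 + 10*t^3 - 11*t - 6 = (t - 1)*(t^4 + 7*t^3 + 17*t^2 + 17*t + 6) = (t - 1)*(t + 3)*(t^3 + 4*t^2 + 5*t + 2) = (t - 1)*(t + 1)*(t + 3)*(t^2 + 3*t + 2) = (t - 1)*(t + 1)*(t + 2)*(t + 3)*(t + 1)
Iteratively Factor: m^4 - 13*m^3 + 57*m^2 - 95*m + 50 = (m - 5)*(m^3 - 8*m^2 + 17*m - 10) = (m - 5)^2*(m^2 - 3*m + 2) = (m - 5)^2*(m - 1)*(m - 2)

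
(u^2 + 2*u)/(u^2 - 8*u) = (u + 2)/(u - 8)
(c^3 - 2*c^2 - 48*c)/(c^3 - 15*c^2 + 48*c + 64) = c*(c + 6)/(c^2 - 7*c - 8)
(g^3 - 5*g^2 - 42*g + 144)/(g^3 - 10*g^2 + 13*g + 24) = (g + 6)/(g + 1)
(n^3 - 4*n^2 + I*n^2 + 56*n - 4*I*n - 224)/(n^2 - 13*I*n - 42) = (n^2 + n*(-4 + 8*I) - 32*I)/(n - 6*I)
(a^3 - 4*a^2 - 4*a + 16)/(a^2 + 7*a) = (a^3 - 4*a^2 - 4*a + 16)/(a*(a + 7))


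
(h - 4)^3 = h^3 - 12*h^2 + 48*h - 64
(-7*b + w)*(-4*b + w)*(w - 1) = 28*b^2*w - 28*b^2 - 11*b*w^2 + 11*b*w + w^3 - w^2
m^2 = m^2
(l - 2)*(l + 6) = l^2 + 4*l - 12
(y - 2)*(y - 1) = y^2 - 3*y + 2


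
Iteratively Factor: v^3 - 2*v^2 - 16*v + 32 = (v + 4)*(v^2 - 6*v + 8) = (v - 2)*(v + 4)*(v - 4)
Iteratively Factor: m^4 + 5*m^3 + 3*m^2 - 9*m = (m + 3)*(m^3 + 2*m^2 - 3*m) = (m + 3)^2*(m^2 - m) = (m - 1)*(m + 3)^2*(m)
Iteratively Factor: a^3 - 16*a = (a)*(a^2 - 16) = a*(a + 4)*(a - 4)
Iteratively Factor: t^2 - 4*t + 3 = (t - 3)*(t - 1)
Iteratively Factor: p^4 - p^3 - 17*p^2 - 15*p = (p - 5)*(p^3 + 4*p^2 + 3*p) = (p - 5)*(p + 3)*(p^2 + p) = p*(p - 5)*(p + 3)*(p + 1)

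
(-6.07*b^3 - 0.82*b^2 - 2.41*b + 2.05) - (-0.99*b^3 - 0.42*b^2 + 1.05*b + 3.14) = -5.08*b^3 - 0.4*b^2 - 3.46*b - 1.09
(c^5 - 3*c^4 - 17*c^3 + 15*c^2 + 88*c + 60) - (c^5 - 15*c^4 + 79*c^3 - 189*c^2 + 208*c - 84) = 12*c^4 - 96*c^3 + 204*c^2 - 120*c + 144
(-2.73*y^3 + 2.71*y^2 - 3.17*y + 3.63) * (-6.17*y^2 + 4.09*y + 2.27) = 16.8441*y^5 - 27.8864*y^4 + 24.4457*y^3 - 29.2107*y^2 + 7.6508*y + 8.2401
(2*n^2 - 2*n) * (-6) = -12*n^2 + 12*n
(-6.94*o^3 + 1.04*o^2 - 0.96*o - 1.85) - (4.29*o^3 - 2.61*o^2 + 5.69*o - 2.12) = -11.23*o^3 + 3.65*o^2 - 6.65*o + 0.27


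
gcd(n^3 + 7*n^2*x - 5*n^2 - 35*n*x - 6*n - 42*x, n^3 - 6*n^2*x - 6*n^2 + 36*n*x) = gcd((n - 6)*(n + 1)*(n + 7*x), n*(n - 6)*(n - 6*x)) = n - 6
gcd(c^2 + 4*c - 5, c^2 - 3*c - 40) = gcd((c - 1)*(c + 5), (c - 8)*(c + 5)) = c + 5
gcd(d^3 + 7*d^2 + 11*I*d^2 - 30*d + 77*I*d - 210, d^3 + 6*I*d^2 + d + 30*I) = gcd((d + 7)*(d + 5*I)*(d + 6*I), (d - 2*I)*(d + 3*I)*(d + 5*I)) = d + 5*I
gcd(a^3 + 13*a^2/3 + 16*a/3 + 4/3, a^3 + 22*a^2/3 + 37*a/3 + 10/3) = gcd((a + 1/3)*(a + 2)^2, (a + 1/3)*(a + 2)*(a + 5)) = a^2 + 7*a/3 + 2/3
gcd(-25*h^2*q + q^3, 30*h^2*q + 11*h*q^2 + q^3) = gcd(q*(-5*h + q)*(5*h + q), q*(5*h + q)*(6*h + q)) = 5*h*q + q^2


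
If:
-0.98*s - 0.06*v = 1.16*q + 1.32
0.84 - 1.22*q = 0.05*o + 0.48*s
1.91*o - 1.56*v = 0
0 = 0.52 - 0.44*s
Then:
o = -105.61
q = 4.55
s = 1.18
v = -129.31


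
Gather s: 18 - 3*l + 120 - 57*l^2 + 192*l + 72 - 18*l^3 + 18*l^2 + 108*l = -18*l^3 - 39*l^2 + 297*l + 210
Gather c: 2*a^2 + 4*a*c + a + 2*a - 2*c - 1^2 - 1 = 2*a^2 + 3*a + c*(4*a - 2) - 2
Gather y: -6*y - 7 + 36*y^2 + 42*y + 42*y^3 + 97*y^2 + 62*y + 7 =42*y^3 + 133*y^2 + 98*y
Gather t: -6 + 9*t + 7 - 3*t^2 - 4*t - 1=-3*t^2 + 5*t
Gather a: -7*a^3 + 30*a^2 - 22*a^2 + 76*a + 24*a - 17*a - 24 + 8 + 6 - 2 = -7*a^3 + 8*a^2 + 83*a - 12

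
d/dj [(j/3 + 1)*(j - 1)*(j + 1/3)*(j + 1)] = 4*j^3/3 + 10*j^2/3 - 10/9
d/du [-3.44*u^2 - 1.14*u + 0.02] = -6.88*u - 1.14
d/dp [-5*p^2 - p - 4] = -10*p - 1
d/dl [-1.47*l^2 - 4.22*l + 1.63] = -2.94*l - 4.22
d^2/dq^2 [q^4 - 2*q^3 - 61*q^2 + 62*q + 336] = 12*q^2 - 12*q - 122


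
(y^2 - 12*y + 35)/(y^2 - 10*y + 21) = (y - 5)/(y - 3)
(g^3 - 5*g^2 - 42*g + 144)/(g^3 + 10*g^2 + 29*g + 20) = (g^3 - 5*g^2 - 42*g + 144)/(g^3 + 10*g^2 + 29*g + 20)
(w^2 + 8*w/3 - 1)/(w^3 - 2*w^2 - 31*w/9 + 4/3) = 3*(w + 3)/(3*w^2 - 5*w - 12)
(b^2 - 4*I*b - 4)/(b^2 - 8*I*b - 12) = (b - 2*I)/(b - 6*I)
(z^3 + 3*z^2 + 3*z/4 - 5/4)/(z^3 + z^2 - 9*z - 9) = (z^2 + 2*z - 5/4)/(z^2 - 9)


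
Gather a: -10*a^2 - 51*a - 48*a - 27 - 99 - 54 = -10*a^2 - 99*a - 180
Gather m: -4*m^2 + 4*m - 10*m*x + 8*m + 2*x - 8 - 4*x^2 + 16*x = -4*m^2 + m*(12 - 10*x) - 4*x^2 + 18*x - 8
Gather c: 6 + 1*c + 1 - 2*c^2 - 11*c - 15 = -2*c^2 - 10*c - 8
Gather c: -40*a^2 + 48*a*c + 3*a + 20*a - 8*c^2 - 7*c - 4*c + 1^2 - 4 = -40*a^2 + 23*a - 8*c^2 + c*(48*a - 11) - 3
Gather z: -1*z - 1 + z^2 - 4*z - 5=z^2 - 5*z - 6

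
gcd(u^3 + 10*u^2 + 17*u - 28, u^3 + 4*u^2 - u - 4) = u^2 + 3*u - 4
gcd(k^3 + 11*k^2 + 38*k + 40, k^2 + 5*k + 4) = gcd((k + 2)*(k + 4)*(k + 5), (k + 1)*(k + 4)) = k + 4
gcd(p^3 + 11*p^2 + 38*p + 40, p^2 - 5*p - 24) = 1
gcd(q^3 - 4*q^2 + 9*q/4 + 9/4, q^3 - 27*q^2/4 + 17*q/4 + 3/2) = 1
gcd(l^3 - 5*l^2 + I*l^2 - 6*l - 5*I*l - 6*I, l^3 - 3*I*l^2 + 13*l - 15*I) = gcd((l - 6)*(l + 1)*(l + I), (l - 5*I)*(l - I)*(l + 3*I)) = 1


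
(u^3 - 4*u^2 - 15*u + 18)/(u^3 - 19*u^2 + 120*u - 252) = (u^2 + 2*u - 3)/(u^2 - 13*u + 42)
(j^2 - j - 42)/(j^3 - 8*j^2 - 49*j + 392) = (j + 6)/(j^2 - j - 56)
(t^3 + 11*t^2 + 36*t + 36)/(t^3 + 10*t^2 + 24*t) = (t^2 + 5*t + 6)/(t*(t + 4))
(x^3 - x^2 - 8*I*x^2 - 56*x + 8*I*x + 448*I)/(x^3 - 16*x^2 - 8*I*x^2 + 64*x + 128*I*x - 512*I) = (x + 7)/(x - 8)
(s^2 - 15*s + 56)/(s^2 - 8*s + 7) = (s - 8)/(s - 1)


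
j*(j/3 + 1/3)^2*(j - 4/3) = j^4/9 + 2*j^3/27 - 5*j^2/27 - 4*j/27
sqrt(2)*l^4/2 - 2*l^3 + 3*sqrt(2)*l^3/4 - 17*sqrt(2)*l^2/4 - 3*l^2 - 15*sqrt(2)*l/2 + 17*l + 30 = (l - 3)*(l + 5/2)*(l - 2*sqrt(2))*(sqrt(2)*l/2 + sqrt(2))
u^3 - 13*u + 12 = (u - 3)*(u - 1)*(u + 4)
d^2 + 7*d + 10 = (d + 2)*(d + 5)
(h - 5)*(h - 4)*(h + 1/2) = h^3 - 17*h^2/2 + 31*h/2 + 10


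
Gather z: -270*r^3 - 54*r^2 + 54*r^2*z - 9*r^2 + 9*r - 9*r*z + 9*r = -270*r^3 - 63*r^2 + 18*r + z*(54*r^2 - 9*r)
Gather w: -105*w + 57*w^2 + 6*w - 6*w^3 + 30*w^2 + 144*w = -6*w^3 + 87*w^2 + 45*w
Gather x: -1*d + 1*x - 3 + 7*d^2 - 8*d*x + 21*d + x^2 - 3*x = 7*d^2 + 20*d + x^2 + x*(-8*d - 2) - 3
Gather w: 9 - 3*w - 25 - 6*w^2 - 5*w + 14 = -6*w^2 - 8*w - 2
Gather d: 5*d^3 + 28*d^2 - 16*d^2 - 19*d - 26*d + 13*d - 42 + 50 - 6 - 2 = 5*d^3 + 12*d^2 - 32*d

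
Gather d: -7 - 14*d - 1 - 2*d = -16*d - 8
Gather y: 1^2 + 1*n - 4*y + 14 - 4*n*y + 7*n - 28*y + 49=8*n + y*(-4*n - 32) + 64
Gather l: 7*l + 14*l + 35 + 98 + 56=21*l + 189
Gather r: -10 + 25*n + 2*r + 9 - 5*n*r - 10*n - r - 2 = 15*n + r*(1 - 5*n) - 3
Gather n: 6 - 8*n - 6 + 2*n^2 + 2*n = 2*n^2 - 6*n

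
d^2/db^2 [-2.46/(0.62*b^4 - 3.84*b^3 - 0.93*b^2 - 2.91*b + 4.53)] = ((18.3024*b^2 - 56.6784*b - 4.5756)*(-0.62*b^4 + 3.84*b^3 + 0.93*b^2 + 2.91*b - 4.53) + 2.46*(-4.96*b^3 + 23.04*b^2 + 3.72*b + 5.82)*(-2.48*b^3 + 11.52*b^2 + 1.86*b + 2.91))/(-0.62*b^4 + 3.84*b^3 + 0.93*b^2 + 2.91*b - 4.53)^3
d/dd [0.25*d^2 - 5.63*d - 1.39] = 0.5*d - 5.63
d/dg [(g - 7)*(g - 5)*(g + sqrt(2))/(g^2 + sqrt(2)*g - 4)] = (g^4 + 2*sqrt(2)*g^3 - 45*g^2 - 78*sqrt(2)*g + 96*g - 210 + 48*sqrt(2))/(g^4 + 2*sqrt(2)*g^3 - 6*g^2 - 8*sqrt(2)*g + 16)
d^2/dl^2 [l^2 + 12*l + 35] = 2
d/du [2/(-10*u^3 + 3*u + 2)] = 6*(10*u^2 - 1)/(-10*u^3 + 3*u + 2)^2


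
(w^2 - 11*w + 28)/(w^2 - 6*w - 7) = (w - 4)/(w + 1)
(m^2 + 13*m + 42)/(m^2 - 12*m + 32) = (m^2 + 13*m + 42)/(m^2 - 12*m + 32)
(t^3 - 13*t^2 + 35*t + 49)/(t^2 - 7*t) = t - 6 - 7/t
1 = 1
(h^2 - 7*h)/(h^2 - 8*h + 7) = h/(h - 1)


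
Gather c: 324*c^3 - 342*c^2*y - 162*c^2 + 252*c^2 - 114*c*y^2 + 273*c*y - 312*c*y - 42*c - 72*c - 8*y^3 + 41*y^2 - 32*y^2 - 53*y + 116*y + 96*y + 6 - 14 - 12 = 324*c^3 + c^2*(90 - 342*y) + c*(-114*y^2 - 39*y - 114) - 8*y^3 + 9*y^2 + 159*y - 20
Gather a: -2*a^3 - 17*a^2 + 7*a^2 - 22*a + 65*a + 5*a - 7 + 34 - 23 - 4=-2*a^3 - 10*a^2 + 48*a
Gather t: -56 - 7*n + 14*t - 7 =-7*n + 14*t - 63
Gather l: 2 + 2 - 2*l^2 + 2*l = -2*l^2 + 2*l + 4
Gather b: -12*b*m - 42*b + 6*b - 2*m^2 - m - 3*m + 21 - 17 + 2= b*(-12*m - 36) - 2*m^2 - 4*m + 6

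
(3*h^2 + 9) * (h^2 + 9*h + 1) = 3*h^4 + 27*h^3 + 12*h^2 + 81*h + 9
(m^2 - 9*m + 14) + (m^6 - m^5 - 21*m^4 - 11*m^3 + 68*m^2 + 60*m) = m^6 - m^5 - 21*m^4 - 11*m^3 + 69*m^2 + 51*m + 14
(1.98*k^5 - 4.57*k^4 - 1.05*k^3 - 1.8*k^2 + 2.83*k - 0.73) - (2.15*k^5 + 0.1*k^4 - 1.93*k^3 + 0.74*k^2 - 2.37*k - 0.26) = -0.17*k^5 - 4.67*k^4 + 0.88*k^3 - 2.54*k^2 + 5.2*k - 0.47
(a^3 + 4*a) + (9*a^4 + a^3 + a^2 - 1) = 9*a^4 + 2*a^3 + a^2 + 4*a - 1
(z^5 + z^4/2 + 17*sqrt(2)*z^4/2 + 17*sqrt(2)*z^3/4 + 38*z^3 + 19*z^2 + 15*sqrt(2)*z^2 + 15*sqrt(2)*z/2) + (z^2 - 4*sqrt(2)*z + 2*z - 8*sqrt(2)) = z^5 + z^4/2 + 17*sqrt(2)*z^4/2 + 17*sqrt(2)*z^3/4 + 38*z^3 + 20*z^2 + 15*sqrt(2)*z^2 + 2*z + 7*sqrt(2)*z/2 - 8*sqrt(2)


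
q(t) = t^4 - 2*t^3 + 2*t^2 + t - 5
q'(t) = 4*t^3 - 6*t^2 + 4*t + 1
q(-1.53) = 10.79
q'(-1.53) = -33.49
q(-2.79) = 111.81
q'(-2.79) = -143.74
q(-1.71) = 17.69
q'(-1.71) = -43.39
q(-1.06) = -0.17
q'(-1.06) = -14.75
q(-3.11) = 164.94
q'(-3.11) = -189.79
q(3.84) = 132.52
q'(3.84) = 154.38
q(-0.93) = -1.84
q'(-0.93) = -11.13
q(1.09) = -2.71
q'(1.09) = 3.41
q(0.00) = -5.00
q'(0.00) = 1.00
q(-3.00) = 145.00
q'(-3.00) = -173.00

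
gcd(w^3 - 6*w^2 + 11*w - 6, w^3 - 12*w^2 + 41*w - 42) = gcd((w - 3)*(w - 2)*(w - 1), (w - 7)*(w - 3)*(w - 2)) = w^2 - 5*w + 6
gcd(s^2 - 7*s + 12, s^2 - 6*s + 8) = s - 4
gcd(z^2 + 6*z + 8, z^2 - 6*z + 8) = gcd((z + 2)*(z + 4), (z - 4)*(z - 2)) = 1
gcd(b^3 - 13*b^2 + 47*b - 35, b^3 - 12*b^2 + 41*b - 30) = b^2 - 6*b + 5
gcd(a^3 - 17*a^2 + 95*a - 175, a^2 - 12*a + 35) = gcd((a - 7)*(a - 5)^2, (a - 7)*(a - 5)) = a^2 - 12*a + 35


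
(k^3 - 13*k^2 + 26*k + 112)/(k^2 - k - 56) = (k^2 - 5*k - 14)/(k + 7)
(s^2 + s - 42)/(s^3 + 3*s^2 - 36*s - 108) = (s + 7)/(s^2 + 9*s + 18)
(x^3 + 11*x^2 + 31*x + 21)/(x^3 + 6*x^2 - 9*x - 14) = (x + 3)/(x - 2)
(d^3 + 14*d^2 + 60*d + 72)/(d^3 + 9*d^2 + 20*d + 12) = (d + 6)/(d + 1)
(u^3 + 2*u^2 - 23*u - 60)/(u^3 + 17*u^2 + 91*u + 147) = (u^2 - u - 20)/(u^2 + 14*u + 49)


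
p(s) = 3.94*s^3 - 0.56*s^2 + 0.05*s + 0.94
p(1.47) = 12.32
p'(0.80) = 6.72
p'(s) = 11.82*s^2 - 1.12*s + 0.05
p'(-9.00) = 967.55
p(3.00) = 102.43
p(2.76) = 79.65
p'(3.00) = 103.07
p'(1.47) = 23.95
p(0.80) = 2.64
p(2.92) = 94.41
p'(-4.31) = 224.45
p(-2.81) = -91.04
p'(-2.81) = 96.53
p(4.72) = 403.01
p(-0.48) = 0.35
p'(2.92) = 97.56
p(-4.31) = -325.13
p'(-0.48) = 3.31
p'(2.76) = 87.00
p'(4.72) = 258.09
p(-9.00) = -2917.13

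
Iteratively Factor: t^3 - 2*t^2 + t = (t - 1)*(t^2 - t) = t*(t - 1)*(t - 1)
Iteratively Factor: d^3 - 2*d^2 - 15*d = (d + 3)*(d^2 - 5*d) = d*(d + 3)*(d - 5)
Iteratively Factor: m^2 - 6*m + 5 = (m - 1)*(m - 5)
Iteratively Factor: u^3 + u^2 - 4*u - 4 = (u + 2)*(u^2 - u - 2) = (u + 1)*(u + 2)*(u - 2)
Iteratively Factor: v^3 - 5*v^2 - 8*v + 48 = (v - 4)*(v^2 - v - 12) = (v - 4)*(v + 3)*(v - 4)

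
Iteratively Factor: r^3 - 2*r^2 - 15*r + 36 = (r + 4)*(r^2 - 6*r + 9) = (r - 3)*(r + 4)*(r - 3)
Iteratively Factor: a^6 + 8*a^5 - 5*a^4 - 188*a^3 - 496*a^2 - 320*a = (a - 5)*(a^5 + 13*a^4 + 60*a^3 + 112*a^2 + 64*a) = (a - 5)*(a + 4)*(a^4 + 9*a^3 + 24*a^2 + 16*a) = (a - 5)*(a + 4)^2*(a^3 + 5*a^2 + 4*a) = (a - 5)*(a + 4)^3*(a^2 + a) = a*(a - 5)*(a + 4)^3*(a + 1)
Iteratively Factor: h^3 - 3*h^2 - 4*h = (h)*(h^2 - 3*h - 4) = h*(h + 1)*(h - 4)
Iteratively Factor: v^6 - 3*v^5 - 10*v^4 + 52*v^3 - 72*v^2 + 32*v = (v - 2)*(v^5 - v^4 - 12*v^3 + 28*v^2 - 16*v) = (v - 2)*(v - 1)*(v^4 - 12*v^2 + 16*v) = (v - 2)^2*(v - 1)*(v^3 + 2*v^2 - 8*v) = (v - 2)^3*(v - 1)*(v^2 + 4*v) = v*(v - 2)^3*(v - 1)*(v + 4)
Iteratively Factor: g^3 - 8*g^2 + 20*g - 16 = (g - 2)*(g^2 - 6*g + 8) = (g - 4)*(g - 2)*(g - 2)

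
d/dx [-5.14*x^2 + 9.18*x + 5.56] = 9.18 - 10.28*x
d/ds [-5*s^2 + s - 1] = 1 - 10*s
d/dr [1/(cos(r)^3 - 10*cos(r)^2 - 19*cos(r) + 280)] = (3*cos(r)^2 - 20*cos(r) - 19)*sin(r)/(cos(r)^3 - 10*cos(r)^2 - 19*cos(r) + 280)^2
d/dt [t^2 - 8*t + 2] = 2*t - 8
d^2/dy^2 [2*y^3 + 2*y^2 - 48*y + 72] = 12*y + 4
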